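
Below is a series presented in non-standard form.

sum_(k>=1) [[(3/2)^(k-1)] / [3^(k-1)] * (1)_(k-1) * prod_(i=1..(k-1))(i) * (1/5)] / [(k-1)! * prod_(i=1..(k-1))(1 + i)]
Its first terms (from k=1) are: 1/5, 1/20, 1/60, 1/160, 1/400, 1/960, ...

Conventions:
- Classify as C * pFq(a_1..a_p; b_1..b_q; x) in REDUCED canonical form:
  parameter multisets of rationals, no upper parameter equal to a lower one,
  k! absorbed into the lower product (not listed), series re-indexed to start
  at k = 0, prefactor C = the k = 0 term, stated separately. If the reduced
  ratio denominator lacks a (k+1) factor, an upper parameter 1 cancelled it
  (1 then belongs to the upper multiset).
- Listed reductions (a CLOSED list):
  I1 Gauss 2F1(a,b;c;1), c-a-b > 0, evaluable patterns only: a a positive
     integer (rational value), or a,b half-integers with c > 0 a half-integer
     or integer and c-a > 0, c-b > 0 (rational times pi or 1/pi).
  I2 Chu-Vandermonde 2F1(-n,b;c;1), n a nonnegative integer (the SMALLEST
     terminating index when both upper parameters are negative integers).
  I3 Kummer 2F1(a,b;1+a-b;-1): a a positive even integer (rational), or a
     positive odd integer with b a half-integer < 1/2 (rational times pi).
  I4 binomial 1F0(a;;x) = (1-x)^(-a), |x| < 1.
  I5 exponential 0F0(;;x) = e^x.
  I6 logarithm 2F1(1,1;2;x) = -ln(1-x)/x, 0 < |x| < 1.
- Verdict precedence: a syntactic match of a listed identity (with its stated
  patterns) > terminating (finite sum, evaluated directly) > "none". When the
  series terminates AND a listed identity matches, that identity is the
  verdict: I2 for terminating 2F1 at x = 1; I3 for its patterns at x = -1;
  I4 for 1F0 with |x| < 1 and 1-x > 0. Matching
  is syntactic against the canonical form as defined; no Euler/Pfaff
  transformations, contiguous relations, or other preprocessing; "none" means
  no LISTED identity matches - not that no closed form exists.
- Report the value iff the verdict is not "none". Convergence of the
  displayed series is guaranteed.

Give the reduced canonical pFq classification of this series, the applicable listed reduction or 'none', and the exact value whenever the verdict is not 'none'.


Key step: t_0 = 1/5 here, and the running product (C = 1/5, x = 1/2) telescopes to a rising factorial.
Step ratio: r(k) = (1/2) * (k+1) (k+1) / [(k+2) (k+1)] - rational; roots negated = parameters, x = (1/2), C = 1/5.

This is 1/5 * 2F1(1, 1; 2; 1/2) in reduced canonical form. Verdict: the logarithmic series (I6) fires (the logarithm: parameters (1,1;2), x = 1/2). Value: (-2/5) * ln(1/2).


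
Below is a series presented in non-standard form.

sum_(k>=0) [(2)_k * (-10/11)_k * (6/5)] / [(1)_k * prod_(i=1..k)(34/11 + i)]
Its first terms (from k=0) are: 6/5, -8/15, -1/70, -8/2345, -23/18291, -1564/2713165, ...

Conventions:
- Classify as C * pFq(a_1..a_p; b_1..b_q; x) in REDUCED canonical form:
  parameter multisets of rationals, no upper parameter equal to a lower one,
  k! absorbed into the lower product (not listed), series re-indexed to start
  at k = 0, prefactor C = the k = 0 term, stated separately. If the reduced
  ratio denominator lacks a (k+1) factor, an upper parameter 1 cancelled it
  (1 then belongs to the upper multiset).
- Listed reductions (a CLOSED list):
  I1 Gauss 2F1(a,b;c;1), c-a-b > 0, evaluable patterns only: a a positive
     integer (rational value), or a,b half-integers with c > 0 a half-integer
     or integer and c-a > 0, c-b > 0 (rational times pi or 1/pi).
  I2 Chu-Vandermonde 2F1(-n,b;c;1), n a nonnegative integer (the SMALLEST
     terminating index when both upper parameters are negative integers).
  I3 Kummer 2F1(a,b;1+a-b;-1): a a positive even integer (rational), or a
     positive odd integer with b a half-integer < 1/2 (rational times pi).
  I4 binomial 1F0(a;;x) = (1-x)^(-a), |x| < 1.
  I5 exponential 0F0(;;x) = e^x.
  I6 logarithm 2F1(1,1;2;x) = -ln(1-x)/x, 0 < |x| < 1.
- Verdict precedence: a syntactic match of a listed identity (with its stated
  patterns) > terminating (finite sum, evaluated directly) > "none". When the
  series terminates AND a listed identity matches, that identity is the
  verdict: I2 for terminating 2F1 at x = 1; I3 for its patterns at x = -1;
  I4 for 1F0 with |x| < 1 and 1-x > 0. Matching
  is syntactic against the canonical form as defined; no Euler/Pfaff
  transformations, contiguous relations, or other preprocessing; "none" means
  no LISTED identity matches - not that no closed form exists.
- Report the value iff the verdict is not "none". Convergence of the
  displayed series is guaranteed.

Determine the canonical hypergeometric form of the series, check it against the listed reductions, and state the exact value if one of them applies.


Prefactor 6/5, argument 1: 2F1 with upper {-10/11, 2} over lower {45/11}. Verdict: Gauss's theorem (I1) applies (x = 1: the Gamma ratio telescopes since c-a-b = 3 > 0 and a = 2 in Z>0). Hence: 391/605.

Structural cue: t_0 = 6/5 here, and the lower running product (prefactor 6/5) is a rising factorial.
Step ratio: r(k) = 1 * (k-10/11) (k+2) / [(k+45/11) (k+1)] - rational in k. x = 1; t_0 = 6/5; negate the roots.


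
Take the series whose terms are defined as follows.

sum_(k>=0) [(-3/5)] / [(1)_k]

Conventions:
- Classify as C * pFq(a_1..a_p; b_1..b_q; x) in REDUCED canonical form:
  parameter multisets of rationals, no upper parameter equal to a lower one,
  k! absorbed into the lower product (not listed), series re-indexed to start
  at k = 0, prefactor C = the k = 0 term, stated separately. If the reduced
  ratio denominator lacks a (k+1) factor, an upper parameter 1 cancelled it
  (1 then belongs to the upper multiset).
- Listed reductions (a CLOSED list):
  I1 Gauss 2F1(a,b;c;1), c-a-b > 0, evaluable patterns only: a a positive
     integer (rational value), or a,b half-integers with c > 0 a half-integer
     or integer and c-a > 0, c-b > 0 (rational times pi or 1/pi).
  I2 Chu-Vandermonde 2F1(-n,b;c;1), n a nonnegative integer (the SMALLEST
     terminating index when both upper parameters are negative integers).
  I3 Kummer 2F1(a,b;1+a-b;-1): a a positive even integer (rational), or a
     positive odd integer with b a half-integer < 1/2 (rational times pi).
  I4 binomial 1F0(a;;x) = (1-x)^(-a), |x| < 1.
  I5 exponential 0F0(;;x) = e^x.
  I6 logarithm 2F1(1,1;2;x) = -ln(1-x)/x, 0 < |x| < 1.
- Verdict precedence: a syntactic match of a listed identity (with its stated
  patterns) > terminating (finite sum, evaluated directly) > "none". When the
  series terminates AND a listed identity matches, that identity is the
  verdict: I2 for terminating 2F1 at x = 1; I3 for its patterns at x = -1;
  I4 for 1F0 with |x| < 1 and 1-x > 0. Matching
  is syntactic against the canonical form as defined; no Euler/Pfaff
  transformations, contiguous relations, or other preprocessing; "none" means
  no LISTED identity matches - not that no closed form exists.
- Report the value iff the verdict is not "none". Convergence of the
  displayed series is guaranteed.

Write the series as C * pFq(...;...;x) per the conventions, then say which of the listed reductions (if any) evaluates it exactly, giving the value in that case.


The tell: t_0 = -3/5 here, and (1)_k (prefactor -3/5) is k! itself.
Consecutive-term ratio: r(k) = 1 * 1 / [(k+1)] ; factor over Q: parameters, x = 1, and C = -3/5.

This is -3/5 * 0F0(-; -; 1) in reduced canonical form. Verdict: the I5 exponential reduction fires (the 0F0 exponential series at x = 1). Hence: (-3/5) * e^(1).


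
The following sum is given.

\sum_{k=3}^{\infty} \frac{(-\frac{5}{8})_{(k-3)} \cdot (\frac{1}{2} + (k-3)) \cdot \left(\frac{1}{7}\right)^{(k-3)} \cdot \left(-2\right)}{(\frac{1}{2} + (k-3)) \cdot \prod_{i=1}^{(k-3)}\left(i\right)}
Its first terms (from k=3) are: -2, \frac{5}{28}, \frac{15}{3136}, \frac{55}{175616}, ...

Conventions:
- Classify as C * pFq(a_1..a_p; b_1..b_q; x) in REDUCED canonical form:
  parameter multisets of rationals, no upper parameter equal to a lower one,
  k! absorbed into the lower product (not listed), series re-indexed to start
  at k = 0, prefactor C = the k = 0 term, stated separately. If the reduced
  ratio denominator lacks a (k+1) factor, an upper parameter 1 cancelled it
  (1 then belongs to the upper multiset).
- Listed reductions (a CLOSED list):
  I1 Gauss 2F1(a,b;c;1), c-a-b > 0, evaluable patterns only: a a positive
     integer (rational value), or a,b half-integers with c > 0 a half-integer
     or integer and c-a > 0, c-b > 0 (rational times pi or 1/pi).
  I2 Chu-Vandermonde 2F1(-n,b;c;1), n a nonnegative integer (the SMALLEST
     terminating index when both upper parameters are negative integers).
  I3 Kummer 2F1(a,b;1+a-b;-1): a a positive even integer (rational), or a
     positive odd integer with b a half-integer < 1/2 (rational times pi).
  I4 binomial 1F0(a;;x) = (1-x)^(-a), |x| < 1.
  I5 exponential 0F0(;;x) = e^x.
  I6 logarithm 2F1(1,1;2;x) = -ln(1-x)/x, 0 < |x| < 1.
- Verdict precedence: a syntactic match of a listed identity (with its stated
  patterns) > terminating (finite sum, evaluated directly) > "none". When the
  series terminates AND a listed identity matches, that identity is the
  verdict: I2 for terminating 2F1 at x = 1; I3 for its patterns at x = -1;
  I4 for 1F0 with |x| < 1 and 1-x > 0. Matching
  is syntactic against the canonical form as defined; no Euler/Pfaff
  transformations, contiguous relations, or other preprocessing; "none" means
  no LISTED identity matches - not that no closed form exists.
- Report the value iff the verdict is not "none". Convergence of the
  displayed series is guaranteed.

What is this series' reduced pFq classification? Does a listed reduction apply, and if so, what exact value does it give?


The series (x = \frac{1}{7}) is 1F0: upper {-\frac{5}{8}}, lower {-}, prefactor -2. Verdict: binomial (I4) applies (the 1F0 binomial series: exponent 5/8, x = \frac{1}{7}). Its exact value is \left(-2\right) \cdot \left(\frac{6}{7}\right)^{\frac{5}{8}}.

First insight: from the first term -2: k + 1/2 divides numerator and denominator alike; prefactor -2 after cancelling.
Step ratio: r(k) = \frac{1}{7} * (k-\frac{5}{8}) / [(k+1)] - rational; roots negated = parameters, x = \frac{1}{7}, C = -2.


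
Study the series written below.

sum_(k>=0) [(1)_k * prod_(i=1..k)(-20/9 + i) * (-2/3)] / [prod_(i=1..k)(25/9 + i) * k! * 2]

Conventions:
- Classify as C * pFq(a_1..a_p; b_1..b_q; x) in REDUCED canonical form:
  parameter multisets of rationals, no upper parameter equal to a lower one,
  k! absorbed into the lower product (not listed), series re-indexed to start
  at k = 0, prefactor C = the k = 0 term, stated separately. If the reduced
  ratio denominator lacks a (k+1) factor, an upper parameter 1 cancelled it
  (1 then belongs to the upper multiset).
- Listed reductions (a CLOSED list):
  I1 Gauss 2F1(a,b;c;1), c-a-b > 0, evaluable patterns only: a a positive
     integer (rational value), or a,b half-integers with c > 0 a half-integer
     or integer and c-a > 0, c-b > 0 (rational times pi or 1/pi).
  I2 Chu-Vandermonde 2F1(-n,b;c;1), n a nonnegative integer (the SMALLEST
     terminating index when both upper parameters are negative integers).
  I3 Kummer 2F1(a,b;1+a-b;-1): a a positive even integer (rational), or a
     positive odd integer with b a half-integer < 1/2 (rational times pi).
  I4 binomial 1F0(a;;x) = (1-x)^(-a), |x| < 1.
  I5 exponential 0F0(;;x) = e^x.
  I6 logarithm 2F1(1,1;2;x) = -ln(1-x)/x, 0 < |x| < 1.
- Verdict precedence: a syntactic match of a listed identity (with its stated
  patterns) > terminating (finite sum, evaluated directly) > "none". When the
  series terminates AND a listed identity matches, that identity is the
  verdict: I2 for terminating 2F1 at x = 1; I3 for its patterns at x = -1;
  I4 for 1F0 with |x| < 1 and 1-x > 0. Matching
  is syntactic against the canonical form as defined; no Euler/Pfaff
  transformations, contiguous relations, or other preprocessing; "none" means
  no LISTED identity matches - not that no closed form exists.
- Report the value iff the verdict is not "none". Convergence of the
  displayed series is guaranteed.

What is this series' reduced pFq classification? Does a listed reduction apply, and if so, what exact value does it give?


With C = -1/3: the canonical form is 2F1(-11/9, 1; 34/9; 1). Verdict: this is Gauss (I1, integer-parameter pattern) (x = 1: the Gamma ratio telescopes since c-a-b = 4 > 0 and a = 1 in Z>0). Value: -25/108.

The tell: t_0 being -1/3, the constant factors (C = -1/3) combine into one prefactor.
Consecutive-term ratio: r(k) = 1 * (k-11/9) (k+1) / [(k+34/9) (k+1)] ; factor over Q: parameters, x = 1, and C = -1/3.


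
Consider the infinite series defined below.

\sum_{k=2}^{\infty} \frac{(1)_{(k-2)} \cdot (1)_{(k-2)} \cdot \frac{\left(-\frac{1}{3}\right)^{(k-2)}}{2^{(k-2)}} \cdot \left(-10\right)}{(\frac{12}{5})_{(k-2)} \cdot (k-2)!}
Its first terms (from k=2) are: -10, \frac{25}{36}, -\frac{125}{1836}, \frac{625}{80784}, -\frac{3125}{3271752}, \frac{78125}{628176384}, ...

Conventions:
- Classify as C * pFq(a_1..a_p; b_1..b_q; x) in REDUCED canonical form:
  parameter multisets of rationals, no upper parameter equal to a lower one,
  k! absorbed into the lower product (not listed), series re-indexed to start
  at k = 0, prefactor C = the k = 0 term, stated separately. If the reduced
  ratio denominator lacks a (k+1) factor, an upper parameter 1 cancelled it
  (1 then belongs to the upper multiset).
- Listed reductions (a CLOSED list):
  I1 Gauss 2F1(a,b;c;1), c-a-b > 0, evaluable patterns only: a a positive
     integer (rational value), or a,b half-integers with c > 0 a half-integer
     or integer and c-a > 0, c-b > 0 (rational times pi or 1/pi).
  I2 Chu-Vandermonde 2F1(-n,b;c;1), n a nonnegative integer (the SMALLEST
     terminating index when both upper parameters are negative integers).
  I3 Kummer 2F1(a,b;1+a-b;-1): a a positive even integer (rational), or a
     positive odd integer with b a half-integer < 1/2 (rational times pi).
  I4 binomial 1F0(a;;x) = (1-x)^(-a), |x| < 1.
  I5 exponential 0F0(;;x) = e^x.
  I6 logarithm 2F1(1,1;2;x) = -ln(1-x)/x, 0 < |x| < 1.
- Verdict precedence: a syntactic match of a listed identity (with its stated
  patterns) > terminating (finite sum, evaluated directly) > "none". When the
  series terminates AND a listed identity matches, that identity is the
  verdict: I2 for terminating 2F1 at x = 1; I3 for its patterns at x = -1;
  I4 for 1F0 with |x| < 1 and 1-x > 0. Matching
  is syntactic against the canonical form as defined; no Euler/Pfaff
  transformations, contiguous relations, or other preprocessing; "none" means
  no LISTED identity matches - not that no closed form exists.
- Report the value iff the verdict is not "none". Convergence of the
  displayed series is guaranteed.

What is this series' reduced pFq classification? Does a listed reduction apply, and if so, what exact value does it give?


Prefactor -10, argument -\frac{1}{6}: 2F1 with upper {1, 1} over lower {\frac{12}{5}}. Verdict: none here - no I1-I6 shape fits x = -\frac{1}{6} with lower {\frac{12}{5}}.

Key observation: x = -\frac{1}{6} and the two k-th powers (prefactor -10) combine into one argument.
Ratio: r(k) = -\frac{1}{6} * (k+1) (k+1) / [(k+\frac{12}{5}) (k+1)] - rational in k, leading ratio -\frac{1}{6}; with t_0 = -10, classification follows.


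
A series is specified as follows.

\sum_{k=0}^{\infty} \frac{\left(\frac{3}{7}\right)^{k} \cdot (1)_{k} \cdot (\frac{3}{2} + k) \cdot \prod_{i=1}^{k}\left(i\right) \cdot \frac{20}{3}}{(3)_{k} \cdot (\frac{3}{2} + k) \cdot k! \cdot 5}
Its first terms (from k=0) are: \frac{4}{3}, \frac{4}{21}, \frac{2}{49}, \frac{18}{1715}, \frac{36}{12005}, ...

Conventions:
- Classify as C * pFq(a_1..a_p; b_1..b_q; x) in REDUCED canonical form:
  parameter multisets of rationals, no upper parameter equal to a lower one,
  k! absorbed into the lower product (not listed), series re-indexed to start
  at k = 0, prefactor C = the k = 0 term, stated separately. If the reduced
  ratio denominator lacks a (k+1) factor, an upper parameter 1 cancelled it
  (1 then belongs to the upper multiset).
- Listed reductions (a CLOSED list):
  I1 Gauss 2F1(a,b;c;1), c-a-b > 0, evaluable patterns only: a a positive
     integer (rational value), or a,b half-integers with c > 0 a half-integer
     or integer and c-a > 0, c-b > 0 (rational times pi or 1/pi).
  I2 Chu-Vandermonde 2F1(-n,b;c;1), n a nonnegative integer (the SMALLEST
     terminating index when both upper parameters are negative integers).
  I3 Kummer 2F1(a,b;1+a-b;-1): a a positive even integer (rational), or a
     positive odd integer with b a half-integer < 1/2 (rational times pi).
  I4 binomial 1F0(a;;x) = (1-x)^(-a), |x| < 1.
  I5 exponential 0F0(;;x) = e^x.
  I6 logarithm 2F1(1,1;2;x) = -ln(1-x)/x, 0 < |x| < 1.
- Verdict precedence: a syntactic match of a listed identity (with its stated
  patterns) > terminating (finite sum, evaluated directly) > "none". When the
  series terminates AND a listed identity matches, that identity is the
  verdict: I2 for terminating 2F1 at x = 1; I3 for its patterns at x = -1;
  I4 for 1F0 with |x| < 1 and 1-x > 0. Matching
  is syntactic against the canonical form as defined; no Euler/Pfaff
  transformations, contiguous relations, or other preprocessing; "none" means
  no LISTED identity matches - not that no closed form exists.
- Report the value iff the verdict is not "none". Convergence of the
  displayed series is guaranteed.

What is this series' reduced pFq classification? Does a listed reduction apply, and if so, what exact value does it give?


This is \frac{4}{3} * 2F1(1, 1; 3; \frac{3}{7}) in reduced canonical form. Verdict: none here - no I1-I6 shape fits x = \frac{3}{7} with lower {3}.

The tell: t_0 = \frac{4}{3} here, and the running product (prefactor 4/3) telescopes to a rising factorial.
Ratio: r(k) = \frac{3}{7} * (k+1) (k+1) / [(k+3) (k+1)] - poly over poly, x = \frac{3}{7} from leading terms; C = \frac{4}{3} at k = 0.


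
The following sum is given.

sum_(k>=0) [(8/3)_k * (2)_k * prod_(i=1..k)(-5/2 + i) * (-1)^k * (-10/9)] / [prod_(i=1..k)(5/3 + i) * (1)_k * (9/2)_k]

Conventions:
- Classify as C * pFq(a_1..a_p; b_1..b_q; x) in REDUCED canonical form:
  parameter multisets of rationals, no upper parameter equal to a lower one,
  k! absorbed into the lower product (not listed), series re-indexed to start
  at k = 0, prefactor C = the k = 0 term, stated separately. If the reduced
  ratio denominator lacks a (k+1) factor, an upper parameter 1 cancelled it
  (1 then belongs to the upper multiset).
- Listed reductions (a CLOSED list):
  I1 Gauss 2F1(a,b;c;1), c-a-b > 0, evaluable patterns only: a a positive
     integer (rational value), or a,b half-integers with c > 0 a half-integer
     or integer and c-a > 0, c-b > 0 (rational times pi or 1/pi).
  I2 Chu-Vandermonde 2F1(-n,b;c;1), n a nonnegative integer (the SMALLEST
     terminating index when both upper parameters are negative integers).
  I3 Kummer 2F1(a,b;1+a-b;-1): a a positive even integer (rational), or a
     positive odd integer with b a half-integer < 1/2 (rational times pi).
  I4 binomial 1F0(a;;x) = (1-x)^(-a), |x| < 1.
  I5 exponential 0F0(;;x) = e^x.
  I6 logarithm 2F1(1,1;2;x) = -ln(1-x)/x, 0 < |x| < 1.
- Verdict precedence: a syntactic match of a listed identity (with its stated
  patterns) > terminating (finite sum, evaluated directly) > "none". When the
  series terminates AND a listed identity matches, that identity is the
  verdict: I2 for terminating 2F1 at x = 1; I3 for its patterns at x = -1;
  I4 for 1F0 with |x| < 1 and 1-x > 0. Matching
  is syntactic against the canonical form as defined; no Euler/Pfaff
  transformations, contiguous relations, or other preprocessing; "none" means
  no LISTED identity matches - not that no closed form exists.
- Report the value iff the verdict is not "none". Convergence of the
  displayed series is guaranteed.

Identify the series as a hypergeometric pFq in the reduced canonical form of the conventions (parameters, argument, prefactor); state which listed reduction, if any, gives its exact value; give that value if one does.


Reduced: x = -1, 2F1, upper = {-3/2, 2}, lower = {9/2}, C = -10/9. Verdict: Kummer (I3) fires (x = -1; c = 9/2 equals 1+a-b for upper {-3/2, 2}: listed pattern). Value: -35/18.

Key observation: t_0 being -10/9, the running product (prefactor -10/9) telescopes to a rising factorial.
Step ratio: r(k) = (-1) * (k-3/2) (k+2) / [(k+9/2) (k+1)] - rational in k, leading ratio (-1); with t_0 = -10/9, classification follows.


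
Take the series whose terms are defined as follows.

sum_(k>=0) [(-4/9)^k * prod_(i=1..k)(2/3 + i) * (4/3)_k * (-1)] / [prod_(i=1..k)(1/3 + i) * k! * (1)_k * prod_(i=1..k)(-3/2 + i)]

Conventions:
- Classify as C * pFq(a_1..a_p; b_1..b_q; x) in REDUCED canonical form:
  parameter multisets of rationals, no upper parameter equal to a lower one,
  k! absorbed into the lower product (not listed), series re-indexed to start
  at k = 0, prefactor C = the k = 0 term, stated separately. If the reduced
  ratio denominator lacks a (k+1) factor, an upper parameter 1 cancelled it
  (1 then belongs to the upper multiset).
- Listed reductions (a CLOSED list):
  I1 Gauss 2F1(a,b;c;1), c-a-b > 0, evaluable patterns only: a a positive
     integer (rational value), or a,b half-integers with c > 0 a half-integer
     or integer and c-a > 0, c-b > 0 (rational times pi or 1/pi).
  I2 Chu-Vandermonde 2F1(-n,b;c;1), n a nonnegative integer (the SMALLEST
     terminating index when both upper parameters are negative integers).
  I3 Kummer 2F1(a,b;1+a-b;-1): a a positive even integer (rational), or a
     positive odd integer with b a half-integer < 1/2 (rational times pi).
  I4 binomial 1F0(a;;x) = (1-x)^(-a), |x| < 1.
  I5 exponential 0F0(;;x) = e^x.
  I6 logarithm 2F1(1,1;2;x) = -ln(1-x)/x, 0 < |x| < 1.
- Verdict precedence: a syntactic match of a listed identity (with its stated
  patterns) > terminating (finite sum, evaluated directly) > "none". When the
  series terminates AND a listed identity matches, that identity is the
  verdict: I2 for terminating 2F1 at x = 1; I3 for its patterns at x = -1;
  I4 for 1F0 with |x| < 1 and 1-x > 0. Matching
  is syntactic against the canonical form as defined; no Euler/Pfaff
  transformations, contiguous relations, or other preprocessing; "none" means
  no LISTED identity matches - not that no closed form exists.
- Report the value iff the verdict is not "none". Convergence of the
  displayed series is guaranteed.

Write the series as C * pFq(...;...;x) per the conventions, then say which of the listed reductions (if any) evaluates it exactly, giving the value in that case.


Key observation: t_0 = -1 here, and the parameter 4/3 appears in both the upper and lower lists and cancels.
Consecutive-term ratio: r(k) = (-4/9) * (k+5/3) / [(k-1/2) (k+1) (k+1)] - rational in k. x = (-4/9); t_0 = -1; negate the roots.

The series (x = -4/9) is 1F2: upper {5/3}, lower {-1/2, 1}, prefactor -1. Verdict: none - this 1F2 at x = -4/9 matches no listed pattern, and upper {5/3} holds no stopper.


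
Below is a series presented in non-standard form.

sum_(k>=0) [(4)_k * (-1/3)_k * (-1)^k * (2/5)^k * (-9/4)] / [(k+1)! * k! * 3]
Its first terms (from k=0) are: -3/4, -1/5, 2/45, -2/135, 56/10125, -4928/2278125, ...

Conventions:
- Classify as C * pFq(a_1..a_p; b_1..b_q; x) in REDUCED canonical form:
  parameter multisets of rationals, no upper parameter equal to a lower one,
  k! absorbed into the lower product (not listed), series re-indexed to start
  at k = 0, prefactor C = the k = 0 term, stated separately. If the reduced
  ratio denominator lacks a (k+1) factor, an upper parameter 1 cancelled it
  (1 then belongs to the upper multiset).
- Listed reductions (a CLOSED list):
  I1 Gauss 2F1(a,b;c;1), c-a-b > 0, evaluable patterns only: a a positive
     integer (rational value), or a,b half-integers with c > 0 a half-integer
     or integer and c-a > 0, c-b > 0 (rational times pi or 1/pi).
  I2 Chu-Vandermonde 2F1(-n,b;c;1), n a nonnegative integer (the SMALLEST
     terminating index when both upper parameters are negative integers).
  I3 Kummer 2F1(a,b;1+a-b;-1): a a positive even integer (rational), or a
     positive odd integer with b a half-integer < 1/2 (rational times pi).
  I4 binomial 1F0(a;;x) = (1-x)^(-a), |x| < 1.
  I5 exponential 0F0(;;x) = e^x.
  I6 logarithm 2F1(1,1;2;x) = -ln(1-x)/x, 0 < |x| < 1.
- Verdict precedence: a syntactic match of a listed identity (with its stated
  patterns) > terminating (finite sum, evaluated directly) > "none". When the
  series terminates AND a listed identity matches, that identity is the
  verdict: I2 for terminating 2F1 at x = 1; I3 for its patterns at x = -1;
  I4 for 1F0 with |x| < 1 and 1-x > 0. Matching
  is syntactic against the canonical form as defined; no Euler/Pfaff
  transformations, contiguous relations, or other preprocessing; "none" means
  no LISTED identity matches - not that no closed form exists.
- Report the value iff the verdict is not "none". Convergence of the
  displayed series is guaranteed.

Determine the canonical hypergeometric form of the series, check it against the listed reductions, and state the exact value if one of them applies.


Key observation: with t_0 = -3/4, the constant factors (C = -3/4) combine into one prefactor.
Consecutive-term ratio: r(k) = (-2/5) * (k-1/3) (k+4) / [(k+2) (k+1)] - rational in k. x = (-2/5); t_0 = -3/4; negate the roots.

x = -2/5 here; the reduced form reads 2F1, upper {-1/3, 4}, lower {2}, C = -3/4. Verdict: no listed reduction: x = -2/5 and upper {-1/3, 4} fail every I1-I6 pattern.


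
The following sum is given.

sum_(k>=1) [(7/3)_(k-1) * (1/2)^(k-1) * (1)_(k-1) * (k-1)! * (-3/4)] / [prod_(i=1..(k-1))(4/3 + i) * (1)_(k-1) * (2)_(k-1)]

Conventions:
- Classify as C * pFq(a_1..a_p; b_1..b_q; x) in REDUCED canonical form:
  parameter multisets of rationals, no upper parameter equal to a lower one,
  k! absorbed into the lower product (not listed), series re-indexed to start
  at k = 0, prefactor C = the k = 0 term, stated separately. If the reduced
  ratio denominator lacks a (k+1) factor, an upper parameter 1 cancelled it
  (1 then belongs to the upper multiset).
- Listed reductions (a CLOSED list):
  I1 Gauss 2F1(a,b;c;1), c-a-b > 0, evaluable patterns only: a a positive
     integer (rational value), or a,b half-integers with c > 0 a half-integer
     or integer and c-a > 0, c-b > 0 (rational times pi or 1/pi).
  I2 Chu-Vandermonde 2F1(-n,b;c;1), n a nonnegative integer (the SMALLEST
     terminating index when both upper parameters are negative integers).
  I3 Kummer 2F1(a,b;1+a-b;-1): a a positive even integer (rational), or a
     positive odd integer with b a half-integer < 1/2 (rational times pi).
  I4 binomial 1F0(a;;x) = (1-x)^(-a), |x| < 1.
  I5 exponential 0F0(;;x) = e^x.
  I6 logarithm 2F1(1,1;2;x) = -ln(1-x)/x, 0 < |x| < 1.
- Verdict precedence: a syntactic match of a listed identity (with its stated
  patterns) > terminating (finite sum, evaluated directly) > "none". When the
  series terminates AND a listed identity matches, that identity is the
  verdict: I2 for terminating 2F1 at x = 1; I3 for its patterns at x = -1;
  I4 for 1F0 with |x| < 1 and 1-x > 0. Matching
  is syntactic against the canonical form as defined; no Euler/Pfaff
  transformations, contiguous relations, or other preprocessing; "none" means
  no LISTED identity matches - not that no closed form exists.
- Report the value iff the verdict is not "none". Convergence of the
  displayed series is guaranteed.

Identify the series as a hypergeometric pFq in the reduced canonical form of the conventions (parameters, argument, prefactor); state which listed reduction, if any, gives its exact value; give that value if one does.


This is -3/4 * 2F1(1, 1; 2; 1/2) in reduced canonical form. Verdict: the I6 logarithm reduction matches (the logarithm: parameters (1,1;2), x = 1/2). Hence: (3/2) * ln(1/2).

The tell: with t_0 = -3/4, the factorial ratio (C = -3/4) (k+a-1)!/(a-1)! is a rising factorial (a)_k.
Adjacent-term ratio: r(k) = (1/2) * (k+1) (k+1) / [(k+2) (k+1)] - rational; roots negated = parameters, x = (1/2), C = -3/4.


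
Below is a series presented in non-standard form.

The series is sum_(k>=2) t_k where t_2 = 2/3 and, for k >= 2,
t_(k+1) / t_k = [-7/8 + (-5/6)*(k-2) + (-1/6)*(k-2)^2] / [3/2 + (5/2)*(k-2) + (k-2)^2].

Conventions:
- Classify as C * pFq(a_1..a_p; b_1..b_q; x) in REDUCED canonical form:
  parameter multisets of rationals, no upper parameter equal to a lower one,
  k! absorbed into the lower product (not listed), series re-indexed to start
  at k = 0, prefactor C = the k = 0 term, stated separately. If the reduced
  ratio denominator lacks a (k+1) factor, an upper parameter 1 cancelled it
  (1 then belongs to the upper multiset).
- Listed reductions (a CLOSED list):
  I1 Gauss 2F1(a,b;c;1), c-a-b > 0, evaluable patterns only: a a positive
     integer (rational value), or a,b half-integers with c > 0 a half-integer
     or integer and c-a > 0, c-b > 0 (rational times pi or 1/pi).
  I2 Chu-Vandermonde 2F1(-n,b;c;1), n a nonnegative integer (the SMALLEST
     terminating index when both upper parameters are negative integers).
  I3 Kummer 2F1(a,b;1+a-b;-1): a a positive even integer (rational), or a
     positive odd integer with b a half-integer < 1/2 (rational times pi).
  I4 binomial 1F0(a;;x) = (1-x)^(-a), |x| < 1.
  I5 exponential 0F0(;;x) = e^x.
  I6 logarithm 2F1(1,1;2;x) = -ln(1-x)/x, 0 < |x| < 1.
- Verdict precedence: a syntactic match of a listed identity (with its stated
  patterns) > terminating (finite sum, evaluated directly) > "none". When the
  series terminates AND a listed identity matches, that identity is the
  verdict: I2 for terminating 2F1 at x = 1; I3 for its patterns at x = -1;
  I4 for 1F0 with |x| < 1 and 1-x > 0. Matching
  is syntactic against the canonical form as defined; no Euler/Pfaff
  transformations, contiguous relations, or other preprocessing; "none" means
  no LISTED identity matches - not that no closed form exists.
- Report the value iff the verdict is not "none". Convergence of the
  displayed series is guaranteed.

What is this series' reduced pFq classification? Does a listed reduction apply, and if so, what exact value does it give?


Prefactor 2/3, argument -1/6: 1F0 with upper {7/2} over lower {-}. Verdict at x = -1/6: the I4 binomial reduction matches (the 1F0 binomial series: exponent -7/2, x = -1/6). Sum: (2/3) * (7/6)^(-7/2).

The tell: x = (-1/6) and the expanded ratio factors over Q; prefactor 2/3, roots give parameters.
Adjacent-term ratio: r(k) = (-1/6) * (k+7/2) / [(k+1)] ; factor over Q: parameters, x = (-1/6), and C = 2/3.


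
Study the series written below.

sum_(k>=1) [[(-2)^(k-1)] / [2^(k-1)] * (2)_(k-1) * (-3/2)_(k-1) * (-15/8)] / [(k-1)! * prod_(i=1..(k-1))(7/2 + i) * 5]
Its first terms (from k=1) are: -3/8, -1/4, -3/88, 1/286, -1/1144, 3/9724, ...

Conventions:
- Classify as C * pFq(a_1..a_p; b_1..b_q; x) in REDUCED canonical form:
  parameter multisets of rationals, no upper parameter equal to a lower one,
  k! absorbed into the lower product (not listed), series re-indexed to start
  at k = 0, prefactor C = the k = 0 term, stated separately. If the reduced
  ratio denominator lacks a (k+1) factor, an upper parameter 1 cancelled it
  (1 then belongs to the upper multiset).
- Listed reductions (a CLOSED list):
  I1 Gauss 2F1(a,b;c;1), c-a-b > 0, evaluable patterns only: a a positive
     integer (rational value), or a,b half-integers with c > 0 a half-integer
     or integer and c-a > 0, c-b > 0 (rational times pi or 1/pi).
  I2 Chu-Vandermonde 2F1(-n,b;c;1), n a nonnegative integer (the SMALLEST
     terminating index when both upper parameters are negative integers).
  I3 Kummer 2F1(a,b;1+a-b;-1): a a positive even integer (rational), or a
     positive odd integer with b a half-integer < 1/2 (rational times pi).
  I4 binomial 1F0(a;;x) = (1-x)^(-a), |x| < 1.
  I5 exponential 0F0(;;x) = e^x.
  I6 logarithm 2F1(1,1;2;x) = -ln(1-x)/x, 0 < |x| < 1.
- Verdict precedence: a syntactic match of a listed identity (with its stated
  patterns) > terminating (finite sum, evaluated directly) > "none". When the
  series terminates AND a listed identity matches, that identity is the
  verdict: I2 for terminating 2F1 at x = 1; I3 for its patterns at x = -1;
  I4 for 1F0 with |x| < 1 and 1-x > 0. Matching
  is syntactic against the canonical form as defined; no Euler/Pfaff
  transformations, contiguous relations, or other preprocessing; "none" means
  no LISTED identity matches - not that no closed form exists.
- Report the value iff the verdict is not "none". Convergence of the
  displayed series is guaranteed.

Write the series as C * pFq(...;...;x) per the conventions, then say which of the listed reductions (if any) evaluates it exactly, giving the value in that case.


Prefactor -3/8, argument -1: 2F1 with upper {-3/2, 2} over lower {9/2}. Verdict at x = -1: Kummer (I3) matches (x = -1; c = 9/2 equals 1+a-b for upper {-3/2, 2}: listed pattern). Hence: -21/32.

Structural cue: t_0 being -3/8, the two k-th powers (C = -3/8, x = -1) combine into one argument.
Step ratio: r(k) = (-1) * (k-3/2) (k+2) / [(k+9/2) (k+1)] - rational; roots negated = parameters, x = (-1), C = -3/8.


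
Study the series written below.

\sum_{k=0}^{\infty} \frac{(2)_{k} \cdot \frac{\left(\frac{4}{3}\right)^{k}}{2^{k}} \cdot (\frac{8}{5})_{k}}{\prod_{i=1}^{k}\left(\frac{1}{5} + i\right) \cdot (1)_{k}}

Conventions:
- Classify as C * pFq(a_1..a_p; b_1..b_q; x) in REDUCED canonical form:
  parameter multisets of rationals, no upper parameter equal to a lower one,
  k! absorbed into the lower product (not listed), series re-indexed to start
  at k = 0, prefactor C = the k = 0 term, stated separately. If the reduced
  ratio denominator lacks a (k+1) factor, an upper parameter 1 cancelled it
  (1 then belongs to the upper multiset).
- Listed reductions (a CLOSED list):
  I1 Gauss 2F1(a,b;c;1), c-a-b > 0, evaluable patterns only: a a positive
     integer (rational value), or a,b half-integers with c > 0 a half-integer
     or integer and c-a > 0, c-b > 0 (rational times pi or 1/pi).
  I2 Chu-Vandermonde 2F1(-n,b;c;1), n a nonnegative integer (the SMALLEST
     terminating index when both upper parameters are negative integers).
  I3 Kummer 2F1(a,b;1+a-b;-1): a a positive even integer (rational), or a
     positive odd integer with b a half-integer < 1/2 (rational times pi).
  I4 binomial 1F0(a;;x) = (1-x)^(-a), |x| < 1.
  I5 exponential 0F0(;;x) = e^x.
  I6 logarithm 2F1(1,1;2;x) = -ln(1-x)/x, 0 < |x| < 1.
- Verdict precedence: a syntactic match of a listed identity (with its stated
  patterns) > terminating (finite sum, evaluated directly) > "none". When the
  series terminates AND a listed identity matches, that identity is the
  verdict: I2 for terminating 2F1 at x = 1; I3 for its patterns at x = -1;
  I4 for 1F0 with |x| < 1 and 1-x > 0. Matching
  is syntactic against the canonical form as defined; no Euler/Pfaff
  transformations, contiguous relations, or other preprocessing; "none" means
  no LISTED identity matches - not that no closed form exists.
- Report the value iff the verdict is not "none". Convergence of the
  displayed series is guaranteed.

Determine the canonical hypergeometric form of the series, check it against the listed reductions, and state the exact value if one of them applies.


First insight: from the first term 1: the lower running product (prefactor 1) is a rising factorial.
Step ratio: r(k) = \frac{2}{3} * (k+\frac{8}{5}) (k+2) / [(k+\frac{6}{5}) (k+1)] ; factor over Q: parameters, x = \frac{2}{3}, and C = 1.

Canonical form: C = 1 times 2F1 with upper {\frac{8}{5}, 2}, lower {\frac{6}{5}}, x = \frac{2}{3}. Verdict: none. No listed pattern accepts 2F1(\frac{8}{5}, 2; \frac{6}{5}; \frac{2}{3}).


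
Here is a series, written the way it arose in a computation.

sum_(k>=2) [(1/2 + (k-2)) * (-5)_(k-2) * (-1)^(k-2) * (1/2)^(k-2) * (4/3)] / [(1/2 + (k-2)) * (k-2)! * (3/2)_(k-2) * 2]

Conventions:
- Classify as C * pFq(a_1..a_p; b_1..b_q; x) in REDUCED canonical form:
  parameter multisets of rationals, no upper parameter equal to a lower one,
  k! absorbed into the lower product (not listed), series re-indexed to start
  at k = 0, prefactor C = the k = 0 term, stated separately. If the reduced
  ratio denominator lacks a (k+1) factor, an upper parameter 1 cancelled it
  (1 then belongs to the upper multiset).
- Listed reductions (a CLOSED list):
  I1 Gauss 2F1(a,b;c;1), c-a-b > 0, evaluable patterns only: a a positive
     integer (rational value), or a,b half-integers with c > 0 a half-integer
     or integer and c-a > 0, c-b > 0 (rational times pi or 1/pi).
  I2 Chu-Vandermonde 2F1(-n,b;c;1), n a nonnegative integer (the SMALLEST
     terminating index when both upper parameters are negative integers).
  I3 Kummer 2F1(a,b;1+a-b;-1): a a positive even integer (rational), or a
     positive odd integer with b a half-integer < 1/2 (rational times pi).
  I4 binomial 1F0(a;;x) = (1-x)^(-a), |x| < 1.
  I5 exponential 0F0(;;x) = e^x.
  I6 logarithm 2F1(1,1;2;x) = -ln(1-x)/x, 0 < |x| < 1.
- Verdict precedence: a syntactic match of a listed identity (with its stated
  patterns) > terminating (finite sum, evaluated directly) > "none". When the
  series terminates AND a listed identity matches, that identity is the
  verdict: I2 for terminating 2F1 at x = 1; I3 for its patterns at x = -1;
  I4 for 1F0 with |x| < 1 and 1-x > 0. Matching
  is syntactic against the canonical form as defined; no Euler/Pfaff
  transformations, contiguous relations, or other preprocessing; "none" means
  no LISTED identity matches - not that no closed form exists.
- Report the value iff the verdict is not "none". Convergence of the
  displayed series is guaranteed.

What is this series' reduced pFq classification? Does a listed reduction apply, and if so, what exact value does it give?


The tell: t_0 being 2/3, the constant factors (C = 2/3) combine into one prefactor.
Step ratio: r(k) = (-1/2) * (k-5) / [(k+3/2) (k+1)] - rational in k, leading ratio (-1/2); with t_0 = 2/3, classification follows.

x = -1/2 here; the reduced form reads 1F1, upper {-5}, lower {3/2}, C = 2/3. Verdict: terminating. With -5 upstairs the series is a 6-term polynomial sum; evaluated term by term. Value: 71392/31185.


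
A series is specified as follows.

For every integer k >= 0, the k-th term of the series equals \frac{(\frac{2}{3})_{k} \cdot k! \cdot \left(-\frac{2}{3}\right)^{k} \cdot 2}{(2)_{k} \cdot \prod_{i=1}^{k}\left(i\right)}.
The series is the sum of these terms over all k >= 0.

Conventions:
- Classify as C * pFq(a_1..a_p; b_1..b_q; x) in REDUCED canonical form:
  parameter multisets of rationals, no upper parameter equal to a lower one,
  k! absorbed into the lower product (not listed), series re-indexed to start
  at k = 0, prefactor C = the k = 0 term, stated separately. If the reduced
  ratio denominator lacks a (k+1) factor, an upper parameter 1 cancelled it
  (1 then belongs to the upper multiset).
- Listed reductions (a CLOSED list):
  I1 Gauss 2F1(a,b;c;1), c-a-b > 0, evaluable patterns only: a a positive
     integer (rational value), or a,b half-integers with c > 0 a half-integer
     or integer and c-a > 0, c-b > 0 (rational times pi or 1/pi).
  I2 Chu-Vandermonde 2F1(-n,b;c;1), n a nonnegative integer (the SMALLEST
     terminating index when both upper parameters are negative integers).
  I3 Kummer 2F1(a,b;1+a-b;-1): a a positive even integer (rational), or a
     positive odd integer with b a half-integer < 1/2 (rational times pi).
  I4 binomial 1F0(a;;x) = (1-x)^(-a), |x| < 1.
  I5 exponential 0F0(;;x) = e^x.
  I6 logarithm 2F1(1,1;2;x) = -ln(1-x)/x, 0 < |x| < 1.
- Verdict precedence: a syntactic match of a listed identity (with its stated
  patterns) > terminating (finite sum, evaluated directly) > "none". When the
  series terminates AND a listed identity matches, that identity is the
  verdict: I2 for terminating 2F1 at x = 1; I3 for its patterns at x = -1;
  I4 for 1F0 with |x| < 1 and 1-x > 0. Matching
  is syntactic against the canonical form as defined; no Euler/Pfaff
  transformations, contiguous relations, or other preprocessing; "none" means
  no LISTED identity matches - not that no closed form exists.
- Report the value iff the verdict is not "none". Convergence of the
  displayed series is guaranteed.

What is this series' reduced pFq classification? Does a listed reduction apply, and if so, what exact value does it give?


Prefactor 2, argument -\frac{2}{3}: 2F1 with upper {\frac{2}{3}, 1} over lower {2}. Verdict: none - this 2F1 at x = -\frac{2}{3} matches no listed pattern, and upper {\frac{2}{3}, 1} holds no stopper.

The tell: t_0 being 2, the product of the first k integers (C = 2) is k!.
Consecutive-term ratio: r(k) = -\frac{2}{3} * (k+\frac{2}{3}) (k+1) / [(k+2) (k+1)] - poly over poly, x = -\frac{2}{3} from leading terms; C = 2 at k = 0.
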